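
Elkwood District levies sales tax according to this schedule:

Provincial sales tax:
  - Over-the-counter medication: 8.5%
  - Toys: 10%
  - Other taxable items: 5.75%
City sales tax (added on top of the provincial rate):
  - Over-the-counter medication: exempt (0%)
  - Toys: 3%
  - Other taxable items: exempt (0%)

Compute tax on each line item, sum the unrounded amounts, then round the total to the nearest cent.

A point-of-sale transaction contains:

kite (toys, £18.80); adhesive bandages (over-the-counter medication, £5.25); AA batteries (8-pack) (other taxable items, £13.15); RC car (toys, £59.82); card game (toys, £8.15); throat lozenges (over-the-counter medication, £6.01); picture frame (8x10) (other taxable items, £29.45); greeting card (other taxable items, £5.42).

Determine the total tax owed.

Kite £18.80: toys → 10% + 3% city = 13% → £2.444
Adhesive bandages £5.25: over-the-counter medication → 8.5% + 0% city = 8.5% → £0.44625
AA batteries (8-pack) £13.15: other taxable items → 5.75% + 0% city = 5.75% → £0.756125
RC car £59.82: toys → 10% + 3% city = 13% → £7.7766
Card game £8.15: toys → 10% + 3% city = 13% → £1.0595
Throat lozenges £6.01: over-the-counter medication → 8.5% + 0% city = 8.5% → £0.51085
Picture frame (8x10) £29.45: other taxable items → 5.75% + 0% city = 5.75% → £1.693375
Greeting card £5.42: other taxable items → 5.75% + 0% city = 5.75% → £0.31165
Unrounded tax sum = £14.99835 → £15.00

£15.00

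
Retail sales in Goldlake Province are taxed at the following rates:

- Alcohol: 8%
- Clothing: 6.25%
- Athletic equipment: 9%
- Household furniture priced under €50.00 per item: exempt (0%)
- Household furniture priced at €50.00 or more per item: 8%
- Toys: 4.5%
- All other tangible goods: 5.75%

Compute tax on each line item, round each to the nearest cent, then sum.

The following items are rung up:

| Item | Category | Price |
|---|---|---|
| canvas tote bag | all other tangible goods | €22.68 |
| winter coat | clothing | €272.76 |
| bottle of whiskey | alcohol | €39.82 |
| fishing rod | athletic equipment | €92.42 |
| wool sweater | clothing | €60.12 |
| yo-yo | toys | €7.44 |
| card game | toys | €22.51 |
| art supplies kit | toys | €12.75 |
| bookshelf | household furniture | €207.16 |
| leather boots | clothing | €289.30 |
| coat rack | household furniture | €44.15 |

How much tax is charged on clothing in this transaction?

Winter coat €272.76: clothing → 6.25% → €17.05
Wool sweater €60.12: clothing → 6.25% → €3.76
Leather boots €289.30: clothing → 6.25% → €18.08
Tax on clothing = €17.05 + €3.76 + €18.08 = €38.89

€38.89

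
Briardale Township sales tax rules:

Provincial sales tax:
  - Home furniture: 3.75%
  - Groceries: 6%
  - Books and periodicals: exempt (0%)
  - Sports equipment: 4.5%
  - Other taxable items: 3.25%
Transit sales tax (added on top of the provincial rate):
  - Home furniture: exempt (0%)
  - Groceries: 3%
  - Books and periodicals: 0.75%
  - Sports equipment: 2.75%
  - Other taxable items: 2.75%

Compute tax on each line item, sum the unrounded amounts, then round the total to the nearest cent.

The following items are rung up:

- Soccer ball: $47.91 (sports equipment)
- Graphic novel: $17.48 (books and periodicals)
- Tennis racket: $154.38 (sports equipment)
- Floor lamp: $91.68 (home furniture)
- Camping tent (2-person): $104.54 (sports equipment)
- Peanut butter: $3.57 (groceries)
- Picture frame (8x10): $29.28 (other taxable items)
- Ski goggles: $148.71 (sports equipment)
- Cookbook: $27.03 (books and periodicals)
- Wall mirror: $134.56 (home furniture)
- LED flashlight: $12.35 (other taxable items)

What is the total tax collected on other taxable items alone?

$2.50

Picture frame (8x10) $29.28: other taxable items → 3.25% + 2.75% transit = 6% → $1.7568
LED flashlight $12.35: other taxable items → 3.25% + 2.75% transit = 6% → $0.741
Tax on other taxable items: unrounded sum = $2.4978 → $2.50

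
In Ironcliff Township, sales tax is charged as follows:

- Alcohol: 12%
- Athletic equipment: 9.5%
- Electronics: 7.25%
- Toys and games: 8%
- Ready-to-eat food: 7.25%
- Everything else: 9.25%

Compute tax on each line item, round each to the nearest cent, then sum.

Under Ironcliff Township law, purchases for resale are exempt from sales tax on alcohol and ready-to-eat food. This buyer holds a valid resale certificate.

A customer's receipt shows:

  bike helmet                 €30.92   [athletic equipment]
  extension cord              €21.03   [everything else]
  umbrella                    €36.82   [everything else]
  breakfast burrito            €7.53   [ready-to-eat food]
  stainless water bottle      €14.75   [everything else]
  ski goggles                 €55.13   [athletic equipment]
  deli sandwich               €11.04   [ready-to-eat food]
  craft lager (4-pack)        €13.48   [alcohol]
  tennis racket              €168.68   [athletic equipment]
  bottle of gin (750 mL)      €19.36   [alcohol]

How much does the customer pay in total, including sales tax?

Bike helmet €30.92: athletic equipment → 9.5% → €2.94
Extension cord €21.03: everything else → 9.25% → €1.95
Umbrella €36.82: everything else → 9.25% → €3.41
Breakfast burrito €7.53: ready-to-eat food, buyer-exempt → 0% → €0.00
Stainless water bottle €14.75: everything else → 9.25% → €1.36
Ski goggles €55.13: athletic equipment → 9.5% → €5.24
Deli sandwich €11.04: ready-to-eat food, buyer-exempt → 0% → €0.00
Craft lager (4-pack) €13.48: alcohol, buyer-exempt → 0% → €0.00
Tennis racket €168.68: athletic equipment → 9.5% → €16.02
Bottle of gin (750 mL) €19.36: alcohol, buyer-exempt → 0% → €0.00
Subtotal = €378.74; tax = €30.92; total due = €409.66

€409.66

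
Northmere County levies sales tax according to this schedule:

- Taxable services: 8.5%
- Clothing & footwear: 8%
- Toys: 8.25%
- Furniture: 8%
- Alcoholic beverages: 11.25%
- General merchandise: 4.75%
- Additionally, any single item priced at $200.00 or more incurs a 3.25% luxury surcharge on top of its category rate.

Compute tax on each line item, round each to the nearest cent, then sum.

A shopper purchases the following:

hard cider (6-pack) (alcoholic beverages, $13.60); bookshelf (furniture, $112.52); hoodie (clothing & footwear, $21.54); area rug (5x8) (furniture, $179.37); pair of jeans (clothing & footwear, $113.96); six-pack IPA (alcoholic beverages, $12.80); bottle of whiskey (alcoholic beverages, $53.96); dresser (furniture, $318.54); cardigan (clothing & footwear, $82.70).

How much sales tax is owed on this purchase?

Hard cider (6-pack) $13.60: alcoholic beverages → 11.25% → $1.53
Bookshelf $112.52: furniture → 8% → $9.00
Hoodie $21.54: clothing & footwear → 8% → $1.72
Area rug (5x8) $179.37: furniture → 8% → $14.35
Pair of jeans $113.96: clothing & footwear → 8% → $9.12
Six-pack IPA $12.80: alcoholic beverages → 11.25% → $1.44
Bottle of whiskey $53.96: alcoholic beverages → 11.25% → $6.07
Dresser $318.54: furniture → 8% + 3.25% surcharge = 11.25% → $35.84
Cardigan $82.70: clothing & footwear → 8% → $6.62
Total tax = $1.53 + $9.00 + $1.72 + $14.35 + $9.12 + $1.44 + $6.07 + $35.84 + $6.62 = $85.69

$85.69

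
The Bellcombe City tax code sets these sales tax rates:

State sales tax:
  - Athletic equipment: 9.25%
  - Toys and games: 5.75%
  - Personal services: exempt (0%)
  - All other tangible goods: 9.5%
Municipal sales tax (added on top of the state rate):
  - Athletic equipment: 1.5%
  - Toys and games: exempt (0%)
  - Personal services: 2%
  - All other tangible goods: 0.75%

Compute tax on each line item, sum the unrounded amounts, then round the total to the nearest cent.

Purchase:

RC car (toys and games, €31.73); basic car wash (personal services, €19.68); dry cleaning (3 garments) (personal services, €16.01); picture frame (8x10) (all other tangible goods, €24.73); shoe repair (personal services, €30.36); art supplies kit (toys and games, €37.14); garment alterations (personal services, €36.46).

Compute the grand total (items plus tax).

€204.66

RC car €31.73: toys and games → 5.75% + 0% municipal = 5.75% → €1.824475
Basic car wash €19.68: personal services → 0% + 2% municipal = 2% → €0.3936
Dry cleaning (3 garments) €16.01: personal services → 0% + 2% municipal = 2% → €0.3202
Picture frame (8x10) €24.73: all other tangible goods → 9.5% + 0.75% municipal = 10.25% → €2.534825
Shoe repair €30.36: personal services → 0% + 2% municipal = 2% → €0.6072
Art supplies kit €37.14: toys and games → 5.75% + 0% municipal = 5.75% → €2.13555
Garment alterations €36.46: personal services → 0% + 2% municipal = 2% → €0.7292
Subtotal = €196.11; unrounded tax = €8.54505 → €8.55; total due = €204.66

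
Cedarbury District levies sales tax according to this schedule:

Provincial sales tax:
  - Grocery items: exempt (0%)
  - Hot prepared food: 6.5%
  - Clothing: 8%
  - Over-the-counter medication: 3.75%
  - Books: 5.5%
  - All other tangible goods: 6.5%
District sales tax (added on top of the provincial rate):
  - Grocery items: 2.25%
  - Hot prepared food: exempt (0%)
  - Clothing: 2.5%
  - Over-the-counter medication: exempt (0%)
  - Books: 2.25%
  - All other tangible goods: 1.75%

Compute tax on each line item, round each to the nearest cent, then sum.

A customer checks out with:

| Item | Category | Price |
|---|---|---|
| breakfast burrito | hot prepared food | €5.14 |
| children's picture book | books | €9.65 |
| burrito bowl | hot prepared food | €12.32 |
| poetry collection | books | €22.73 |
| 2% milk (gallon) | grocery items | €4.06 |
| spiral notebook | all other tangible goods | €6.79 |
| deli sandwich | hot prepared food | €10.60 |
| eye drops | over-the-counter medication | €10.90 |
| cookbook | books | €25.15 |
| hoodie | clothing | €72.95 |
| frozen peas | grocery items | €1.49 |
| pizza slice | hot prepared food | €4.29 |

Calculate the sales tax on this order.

€15.31

Breakfast burrito €5.14: hot prepared food → 6.5% + 0% district = 6.5% → €0.33
Children's picture book €9.65: books → 5.5% + 2.25% district = 7.75% → €0.75
Burrito bowl €12.32: hot prepared food → 6.5% + 0% district = 6.5% → €0.80
Poetry collection €22.73: books → 5.5% + 2.25% district = 7.75% → €1.76
2% milk (gallon) €4.06: grocery items → 0% + 2.25% district = 2.25% → €0.09
Spiral notebook €6.79: all other tangible goods → 6.5% + 1.75% district = 8.25% → €0.56
Deli sandwich €10.60: hot prepared food → 6.5% + 0% district = 6.5% → €0.69
Eye drops €10.90: over-the-counter medication → 3.75% + 0% district = 3.75% → €0.41
Cookbook €25.15: books → 5.5% + 2.25% district = 7.75% → €1.95
Hoodie €72.95: clothing → 8% + 2.5% district = 10.5% → €7.66
Frozen peas €1.49: grocery items → 0% + 2.25% district = 2.25% → €0.03
Pizza slice €4.29: hot prepared food → 6.5% + 0% district = 6.5% → €0.28
Total tax = €0.33 + €0.75 + €0.80 + €1.76 + €0.09 + €0.56 + €0.69 + €0.41 + €1.95 + €7.66 + €0.03 + €0.28 = €15.31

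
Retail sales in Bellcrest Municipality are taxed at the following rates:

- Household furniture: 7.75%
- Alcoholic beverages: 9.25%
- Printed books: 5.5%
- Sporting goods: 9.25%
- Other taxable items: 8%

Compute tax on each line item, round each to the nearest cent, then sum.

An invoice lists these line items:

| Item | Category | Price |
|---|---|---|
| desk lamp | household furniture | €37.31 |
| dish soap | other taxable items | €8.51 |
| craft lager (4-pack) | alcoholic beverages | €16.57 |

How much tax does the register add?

€5.10

Desk lamp €37.31: household furniture → 7.75% → €2.89
Dish soap €8.51: other taxable items → 8% → €0.68
Craft lager (4-pack) €16.57: alcoholic beverages → 9.25% → €1.53
Total tax = €2.89 + €0.68 + €1.53 = €5.10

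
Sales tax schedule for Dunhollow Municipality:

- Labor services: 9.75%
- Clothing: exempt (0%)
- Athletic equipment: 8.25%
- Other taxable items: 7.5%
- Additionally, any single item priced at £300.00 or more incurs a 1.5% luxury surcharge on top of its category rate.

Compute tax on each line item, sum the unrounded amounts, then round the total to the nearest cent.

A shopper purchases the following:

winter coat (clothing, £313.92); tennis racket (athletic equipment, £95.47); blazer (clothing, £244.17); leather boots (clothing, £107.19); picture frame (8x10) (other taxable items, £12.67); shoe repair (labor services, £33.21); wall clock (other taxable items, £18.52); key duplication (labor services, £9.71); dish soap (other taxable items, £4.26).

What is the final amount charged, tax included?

Winter coat £313.92: clothing → 0% + 1.5% surcharge = 1.5% → £4.7088
Tennis racket £95.47: athletic equipment → 8.25% → £7.876275
Blazer £244.17: clothing → 0% → £0.00
Leather boots £107.19: clothing → 0% → £0.00
Picture frame (8x10) £12.67: other taxable items → 7.5% → £0.95025
Shoe repair £33.21: labor services → 9.75% → £3.237975
Wall clock £18.52: other taxable items → 7.5% → £1.389
Key duplication £9.71: labor services → 9.75% → £0.946725
Dish soap £4.26: other taxable items → 7.5% → £0.3195
Subtotal = £839.12; unrounded tax = £19.428525 → £19.43; total due = £858.55

£858.55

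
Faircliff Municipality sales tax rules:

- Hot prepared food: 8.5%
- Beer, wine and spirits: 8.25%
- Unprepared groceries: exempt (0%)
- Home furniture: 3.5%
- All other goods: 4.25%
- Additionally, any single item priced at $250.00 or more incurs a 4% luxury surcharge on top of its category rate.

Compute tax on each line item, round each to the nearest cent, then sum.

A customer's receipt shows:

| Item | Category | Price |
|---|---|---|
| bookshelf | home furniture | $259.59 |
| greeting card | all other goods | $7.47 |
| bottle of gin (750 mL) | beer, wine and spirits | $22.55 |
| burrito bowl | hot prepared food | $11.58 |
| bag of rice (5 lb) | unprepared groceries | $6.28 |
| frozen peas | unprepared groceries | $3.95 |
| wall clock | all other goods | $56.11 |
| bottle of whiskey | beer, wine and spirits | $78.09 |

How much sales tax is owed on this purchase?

$31.45

Bookshelf $259.59: home furniture → 3.5% + 4% surcharge = 7.5% → $19.47
Greeting card $7.47: all other goods → 4.25% → $0.32
Bottle of gin (750 mL) $22.55: beer, wine and spirits → 8.25% → $1.86
Burrito bowl $11.58: hot prepared food → 8.5% → $0.98
Bag of rice (5 lb) $6.28: unprepared groceries → 0% → $0.00
Frozen peas $3.95: unprepared groceries → 0% → $0.00
Wall clock $56.11: all other goods → 4.25% → $2.38
Bottle of whiskey $78.09: beer, wine and spirits → 8.25% → $6.44
Total tax = $19.47 + $0.32 + $1.86 + $0.98 + $2.38 + $6.44 = $31.45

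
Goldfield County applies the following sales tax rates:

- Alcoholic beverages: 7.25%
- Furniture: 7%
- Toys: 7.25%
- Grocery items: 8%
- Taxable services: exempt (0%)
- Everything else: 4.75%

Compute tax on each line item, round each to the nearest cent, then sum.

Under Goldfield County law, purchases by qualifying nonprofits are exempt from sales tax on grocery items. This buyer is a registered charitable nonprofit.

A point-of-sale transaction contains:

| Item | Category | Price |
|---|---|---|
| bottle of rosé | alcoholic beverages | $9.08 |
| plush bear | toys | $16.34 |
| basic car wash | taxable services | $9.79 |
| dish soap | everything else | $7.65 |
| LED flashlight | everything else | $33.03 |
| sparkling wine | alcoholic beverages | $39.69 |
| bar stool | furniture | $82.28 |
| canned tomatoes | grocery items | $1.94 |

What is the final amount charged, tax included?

$212.21

Bottle of rosé $9.08: alcoholic beverages → 7.25% → $0.66
Plush bear $16.34: toys → 7.25% → $1.18
Basic car wash $9.79: taxable services → 0% → $0.00
Dish soap $7.65: everything else → 4.75% → $0.36
LED flashlight $33.03: everything else → 4.75% → $1.57
Sparkling wine $39.69: alcoholic beverages → 7.25% → $2.88
Bar stool $82.28: furniture → 7% → $5.76
Canned tomatoes $1.94: grocery items, buyer-exempt → 0% → $0.00
Subtotal = $199.80; tax = $12.41; total due = $212.21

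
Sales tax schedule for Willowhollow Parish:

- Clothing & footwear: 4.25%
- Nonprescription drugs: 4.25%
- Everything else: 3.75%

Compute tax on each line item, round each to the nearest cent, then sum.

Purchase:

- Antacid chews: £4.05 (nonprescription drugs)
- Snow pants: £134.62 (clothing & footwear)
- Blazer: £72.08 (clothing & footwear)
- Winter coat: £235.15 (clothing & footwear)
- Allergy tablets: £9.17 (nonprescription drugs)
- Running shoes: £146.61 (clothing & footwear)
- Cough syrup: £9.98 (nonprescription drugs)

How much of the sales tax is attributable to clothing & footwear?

£25.00

Snow pants £134.62: clothing & footwear → 4.25% → £5.72
Blazer £72.08: clothing & footwear → 4.25% → £3.06
Winter coat £235.15: clothing & footwear → 4.25% → £9.99
Running shoes £146.61: clothing & footwear → 4.25% → £6.23
Tax on clothing & footwear = £5.72 + £3.06 + £9.99 + £6.23 = £25.00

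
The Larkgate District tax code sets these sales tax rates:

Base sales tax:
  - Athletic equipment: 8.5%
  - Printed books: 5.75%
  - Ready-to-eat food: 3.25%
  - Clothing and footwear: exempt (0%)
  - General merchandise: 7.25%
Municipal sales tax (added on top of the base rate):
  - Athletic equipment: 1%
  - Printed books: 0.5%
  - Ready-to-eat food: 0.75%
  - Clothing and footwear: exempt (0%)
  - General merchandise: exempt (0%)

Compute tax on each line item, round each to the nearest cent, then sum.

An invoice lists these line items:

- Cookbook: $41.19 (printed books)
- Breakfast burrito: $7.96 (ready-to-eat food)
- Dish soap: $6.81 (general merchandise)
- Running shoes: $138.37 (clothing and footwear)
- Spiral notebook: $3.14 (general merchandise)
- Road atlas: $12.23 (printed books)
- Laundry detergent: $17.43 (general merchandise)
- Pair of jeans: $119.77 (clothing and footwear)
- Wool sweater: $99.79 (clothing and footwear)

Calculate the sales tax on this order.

$5.63

Cookbook $41.19: printed books → 5.75% + 0.5% municipal = 6.25% → $2.57
Breakfast burrito $7.96: ready-to-eat food → 3.25% + 0.75% municipal = 4% → $0.32
Dish soap $6.81: general merchandise → 7.25% + 0% municipal = 7.25% → $0.49
Running shoes $138.37: clothing and footwear → 0% + 0% municipal = 0% → $0.00
Spiral notebook $3.14: general merchandise → 7.25% + 0% municipal = 7.25% → $0.23
Road atlas $12.23: printed books → 5.75% + 0.5% municipal = 6.25% → $0.76
Laundry detergent $17.43: general merchandise → 7.25% + 0% municipal = 7.25% → $1.26
Pair of jeans $119.77: clothing and footwear → 0% + 0% municipal = 0% → $0.00
Wool sweater $99.79: clothing and footwear → 0% + 0% municipal = 0% → $0.00
Total tax = $2.57 + $0.32 + $0.49 + $0.23 + $0.76 + $1.26 = $5.63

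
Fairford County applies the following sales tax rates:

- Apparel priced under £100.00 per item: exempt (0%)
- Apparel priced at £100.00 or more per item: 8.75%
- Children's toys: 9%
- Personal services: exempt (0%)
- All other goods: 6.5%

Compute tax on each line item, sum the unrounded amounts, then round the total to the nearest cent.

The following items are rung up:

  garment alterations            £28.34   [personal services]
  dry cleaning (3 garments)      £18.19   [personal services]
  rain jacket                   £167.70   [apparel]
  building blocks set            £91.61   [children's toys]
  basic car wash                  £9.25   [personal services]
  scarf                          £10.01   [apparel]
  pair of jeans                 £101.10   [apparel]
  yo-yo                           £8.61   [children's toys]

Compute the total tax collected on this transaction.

Garment alterations £28.34: personal services → 0% → £0.00
Dry cleaning (3 garments) £18.19: personal services → 0% → £0.00
Rain jacket £167.70: apparel, £100.00 or more → 8.75% → £14.67375
Building blocks set £91.61: children's toys → 9% → £8.2449
Basic car wash £9.25: personal services → 0% → £0.00
Scarf £10.01: apparel, under £100.00 → 0% → £0.00
Pair of jeans £101.10: apparel, £100.00 or more → 8.75% → £8.84625
Yo-yo £8.61: children's toys → 9% → £0.7749
Unrounded tax sum = £32.5398 → £32.54

£32.54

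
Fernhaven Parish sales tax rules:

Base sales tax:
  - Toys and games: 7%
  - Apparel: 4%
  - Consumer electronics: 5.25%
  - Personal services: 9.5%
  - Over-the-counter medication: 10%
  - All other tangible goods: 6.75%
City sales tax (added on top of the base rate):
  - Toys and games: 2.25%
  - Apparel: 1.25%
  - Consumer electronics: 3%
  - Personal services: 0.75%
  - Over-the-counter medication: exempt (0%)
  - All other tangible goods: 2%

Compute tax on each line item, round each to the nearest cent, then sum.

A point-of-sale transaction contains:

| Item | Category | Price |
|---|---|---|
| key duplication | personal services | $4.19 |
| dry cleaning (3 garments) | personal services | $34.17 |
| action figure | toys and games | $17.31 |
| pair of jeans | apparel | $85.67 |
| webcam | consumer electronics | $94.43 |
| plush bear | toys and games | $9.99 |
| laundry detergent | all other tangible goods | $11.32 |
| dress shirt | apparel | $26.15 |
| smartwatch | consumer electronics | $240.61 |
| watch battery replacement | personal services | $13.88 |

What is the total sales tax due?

$42.37

Key duplication $4.19: personal services → 9.5% + 0.75% city = 10.25% → $0.43
Dry cleaning (3 garments) $34.17: personal services → 9.5% + 0.75% city = 10.25% → $3.50
Action figure $17.31: toys and games → 7% + 2.25% city = 9.25% → $1.60
Pair of jeans $85.67: apparel → 4% + 1.25% city = 5.25% → $4.50
Webcam $94.43: consumer electronics → 5.25% + 3% city = 8.25% → $7.79
Plush bear $9.99: toys and games → 7% + 2.25% city = 9.25% → $0.92
Laundry detergent $11.32: all other tangible goods → 6.75% + 2% city = 8.75% → $0.99
Dress shirt $26.15: apparel → 4% + 1.25% city = 5.25% → $1.37
Smartwatch $240.61: consumer electronics → 5.25% + 3% city = 8.25% → $19.85
Watch battery replacement $13.88: personal services → 9.5% + 0.75% city = 10.25% → $1.42
Total tax = $0.43 + $3.50 + $1.60 + $4.50 + $7.79 + $0.92 + $0.99 + $1.37 + $19.85 + $1.42 = $42.37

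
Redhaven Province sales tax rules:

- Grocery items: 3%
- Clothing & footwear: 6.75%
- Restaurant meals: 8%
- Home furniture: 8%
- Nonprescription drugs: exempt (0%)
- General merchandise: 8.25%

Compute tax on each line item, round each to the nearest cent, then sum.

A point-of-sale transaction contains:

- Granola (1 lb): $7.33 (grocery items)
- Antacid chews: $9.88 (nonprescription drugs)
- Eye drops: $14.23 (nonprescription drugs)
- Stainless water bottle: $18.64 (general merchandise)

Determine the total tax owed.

$1.76

Granola (1 lb) $7.33: grocery items → 3% → $0.22
Antacid chews $9.88: nonprescription drugs → 0% → $0.00
Eye drops $14.23: nonprescription drugs → 0% → $0.00
Stainless water bottle $18.64: general merchandise → 8.25% → $1.54
Total tax = $0.22 + $1.54 = $1.76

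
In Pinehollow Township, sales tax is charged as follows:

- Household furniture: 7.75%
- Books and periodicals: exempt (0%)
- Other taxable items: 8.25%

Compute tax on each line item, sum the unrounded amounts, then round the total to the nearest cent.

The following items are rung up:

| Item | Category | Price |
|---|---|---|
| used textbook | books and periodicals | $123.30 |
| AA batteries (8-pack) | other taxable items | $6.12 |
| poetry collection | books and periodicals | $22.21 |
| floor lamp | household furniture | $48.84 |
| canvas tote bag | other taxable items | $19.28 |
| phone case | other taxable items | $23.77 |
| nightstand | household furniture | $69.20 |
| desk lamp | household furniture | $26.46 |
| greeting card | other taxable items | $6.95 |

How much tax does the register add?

Used textbook $123.30: books and periodicals → 0% → $0.00
AA batteries (8-pack) $6.12: other taxable items → 8.25% → $0.5049
Poetry collection $22.21: books and periodicals → 0% → $0.00
Floor lamp $48.84: household furniture → 7.75% → $3.7851
Canvas tote bag $19.28: other taxable items → 8.25% → $1.5906
Phone case $23.77: other taxable items → 8.25% → $1.961025
Nightstand $69.20: household furniture → 7.75% → $5.363
Desk lamp $26.46: household furniture → 7.75% → $2.05065
Greeting card $6.95: other taxable items → 8.25% → $0.573375
Unrounded tax sum = $15.82865 → $15.83

$15.83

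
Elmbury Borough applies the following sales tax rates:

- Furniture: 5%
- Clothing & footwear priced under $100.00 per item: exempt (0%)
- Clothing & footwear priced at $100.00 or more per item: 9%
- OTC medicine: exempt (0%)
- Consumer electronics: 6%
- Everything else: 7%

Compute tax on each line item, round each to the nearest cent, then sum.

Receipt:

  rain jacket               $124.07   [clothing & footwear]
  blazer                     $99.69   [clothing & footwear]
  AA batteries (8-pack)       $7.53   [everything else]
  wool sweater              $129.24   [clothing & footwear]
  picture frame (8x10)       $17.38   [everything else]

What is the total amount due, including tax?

Rain jacket $124.07: clothing & footwear, $100.00 or more → 9% → $11.17
Blazer $99.69: clothing & footwear, under $100.00 → 0% → $0.00
AA batteries (8-pack) $7.53: everything else → 7% → $0.53
Wool sweater $129.24: clothing & footwear, $100.00 or more → 9% → $11.63
Picture frame (8x10) $17.38: everything else → 7% → $1.22
Subtotal = $377.91; tax = $24.55; total due = $402.46

$402.46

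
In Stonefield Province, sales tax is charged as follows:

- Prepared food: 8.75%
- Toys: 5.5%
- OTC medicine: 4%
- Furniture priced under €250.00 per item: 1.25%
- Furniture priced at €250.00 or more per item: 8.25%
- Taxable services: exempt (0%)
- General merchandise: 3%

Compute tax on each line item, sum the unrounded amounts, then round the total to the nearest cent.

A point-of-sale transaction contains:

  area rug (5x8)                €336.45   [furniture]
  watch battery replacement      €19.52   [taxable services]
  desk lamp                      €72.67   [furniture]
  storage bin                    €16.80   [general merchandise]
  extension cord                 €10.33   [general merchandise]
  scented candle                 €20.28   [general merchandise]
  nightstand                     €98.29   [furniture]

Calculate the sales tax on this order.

€31.32

Area rug (5x8) €336.45: furniture, €250.00 or more → 8.25% → €27.757125
Watch battery replacement €19.52: taxable services → 0% → €0.00
Desk lamp €72.67: furniture, under €250.00 → 1.25% → €0.908375
Storage bin €16.80: general merchandise → 3% → €0.504
Extension cord €10.33: general merchandise → 3% → €0.3099
Scented candle €20.28: general merchandise → 3% → €0.6084
Nightstand €98.29: furniture, under €250.00 → 1.25% → €1.228625
Unrounded tax sum = €31.316425 → €31.32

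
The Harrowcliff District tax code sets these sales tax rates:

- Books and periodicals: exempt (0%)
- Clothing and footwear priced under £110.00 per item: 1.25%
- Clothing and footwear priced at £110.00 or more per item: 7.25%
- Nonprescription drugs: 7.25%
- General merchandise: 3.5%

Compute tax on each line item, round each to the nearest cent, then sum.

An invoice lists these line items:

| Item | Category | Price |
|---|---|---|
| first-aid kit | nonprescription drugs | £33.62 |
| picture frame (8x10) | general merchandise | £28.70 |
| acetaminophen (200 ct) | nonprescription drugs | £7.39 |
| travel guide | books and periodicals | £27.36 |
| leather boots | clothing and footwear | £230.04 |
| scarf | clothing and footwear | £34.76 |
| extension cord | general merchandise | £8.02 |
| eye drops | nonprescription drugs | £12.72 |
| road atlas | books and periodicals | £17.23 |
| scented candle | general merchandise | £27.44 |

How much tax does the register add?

First-aid kit £33.62: nonprescription drugs → 7.25% → £2.44
Picture frame (8x10) £28.70: general merchandise → 3.5% → £1.00
Acetaminophen (200 ct) £7.39: nonprescription drugs → 7.25% → £0.54
Travel guide £27.36: books and periodicals → 0% → £0.00
Leather boots £230.04: clothing and footwear, £110.00 or more → 7.25% → £16.68
Scarf £34.76: clothing and footwear, under £110.00 → 1.25% → £0.43
Extension cord £8.02: general merchandise → 3.5% → £0.28
Eye drops £12.72: nonprescription drugs → 7.25% → £0.92
Road atlas £17.23: books and periodicals → 0% → £0.00
Scented candle £27.44: general merchandise → 3.5% → £0.96
Total tax = £2.44 + £1.00 + £0.54 + £16.68 + £0.43 + £0.28 + £0.92 + £0.96 = £23.25

£23.25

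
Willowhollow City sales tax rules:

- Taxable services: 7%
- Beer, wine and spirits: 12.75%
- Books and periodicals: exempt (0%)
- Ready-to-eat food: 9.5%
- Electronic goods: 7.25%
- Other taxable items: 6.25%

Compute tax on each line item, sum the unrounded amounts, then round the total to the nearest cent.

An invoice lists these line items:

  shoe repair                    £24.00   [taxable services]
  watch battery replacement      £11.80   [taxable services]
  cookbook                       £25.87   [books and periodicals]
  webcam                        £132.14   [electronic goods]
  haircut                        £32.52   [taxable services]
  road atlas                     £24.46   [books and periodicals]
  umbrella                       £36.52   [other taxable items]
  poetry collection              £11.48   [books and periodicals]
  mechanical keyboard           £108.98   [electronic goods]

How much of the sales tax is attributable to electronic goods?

£17.48

Webcam £132.14: electronic goods → 7.25% → £9.58015
Mechanical keyboard £108.98: electronic goods → 7.25% → £7.90105
Tax on electronic goods: unrounded sum = £17.4812 → £17.48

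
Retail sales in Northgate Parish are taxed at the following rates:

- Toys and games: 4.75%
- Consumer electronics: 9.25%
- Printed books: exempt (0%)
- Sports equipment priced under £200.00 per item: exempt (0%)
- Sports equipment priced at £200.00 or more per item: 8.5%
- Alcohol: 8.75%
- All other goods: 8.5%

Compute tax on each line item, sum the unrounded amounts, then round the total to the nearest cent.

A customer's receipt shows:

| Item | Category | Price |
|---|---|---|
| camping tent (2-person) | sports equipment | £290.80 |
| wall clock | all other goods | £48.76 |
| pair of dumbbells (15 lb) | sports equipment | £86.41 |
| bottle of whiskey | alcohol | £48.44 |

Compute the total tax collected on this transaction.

£33.10

Camping tent (2-person) £290.80: sports equipment, £200.00 or more → 8.5% → £24.718
Wall clock £48.76: all other goods → 8.5% → £4.1446
Pair of dumbbells (15 lb) £86.41: sports equipment, under £200.00 → 0% → £0.00
Bottle of whiskey £48.44: alcohol → 8.75% → £4.2385
Unrounded tax sum = £33.1011 → £33.10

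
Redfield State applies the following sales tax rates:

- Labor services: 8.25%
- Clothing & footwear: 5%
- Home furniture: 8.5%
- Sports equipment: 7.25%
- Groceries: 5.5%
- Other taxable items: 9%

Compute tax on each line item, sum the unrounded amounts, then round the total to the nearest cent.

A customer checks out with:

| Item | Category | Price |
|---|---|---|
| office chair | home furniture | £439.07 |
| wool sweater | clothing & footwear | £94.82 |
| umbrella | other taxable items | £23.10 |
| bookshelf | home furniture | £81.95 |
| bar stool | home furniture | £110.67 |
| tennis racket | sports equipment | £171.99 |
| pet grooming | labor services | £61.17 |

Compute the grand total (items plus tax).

Office chair £439.07: home furniture → 8.5% → £37.32095
Wool sweater £94.82: clothing & footwear → 5% → £4.741
Umbrella £23.10: other taxable items → 9% → £2.079
Bookshelf £81.95: home furniture → 8.5% → £6.96575
Bar stool £110.67: home furniture → 8.5% → £9.40695
Tennis racket £171.99: sports equipment → 7.25% → £12.469275
Pet grooming £61.17: labor services → 8.25% → £5.046525
Subtotal = £982.77; unrounded tax = £78.02945 → £78.03; total due = £1060.80

£1060.80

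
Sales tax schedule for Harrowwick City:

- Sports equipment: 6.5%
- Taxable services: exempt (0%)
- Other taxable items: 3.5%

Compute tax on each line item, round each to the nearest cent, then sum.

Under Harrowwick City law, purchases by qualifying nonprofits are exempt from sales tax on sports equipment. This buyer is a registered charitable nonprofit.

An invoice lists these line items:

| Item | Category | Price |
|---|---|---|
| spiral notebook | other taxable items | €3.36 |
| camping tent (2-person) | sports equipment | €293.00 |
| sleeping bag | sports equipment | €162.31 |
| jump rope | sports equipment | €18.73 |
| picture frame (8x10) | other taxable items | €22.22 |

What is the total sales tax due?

Spiral notebook €3.36: other taxable items → 3.5% → €0.12
Camping tent (2-person) €293.00: sports equipment, buyer-exempt → 0% → €0.00
Sleeping bag €162.31: sports equipment, buyer-exempt → 0% → €0.00
Jump rope €18.73: sports equipment, buyer-exempt → 0% → €0.00
Picture frame (8x10) €22.22: other taxable items → 3.5% → €0.78
Total tax = €0.12 + €0.78 = €0.90

€0.90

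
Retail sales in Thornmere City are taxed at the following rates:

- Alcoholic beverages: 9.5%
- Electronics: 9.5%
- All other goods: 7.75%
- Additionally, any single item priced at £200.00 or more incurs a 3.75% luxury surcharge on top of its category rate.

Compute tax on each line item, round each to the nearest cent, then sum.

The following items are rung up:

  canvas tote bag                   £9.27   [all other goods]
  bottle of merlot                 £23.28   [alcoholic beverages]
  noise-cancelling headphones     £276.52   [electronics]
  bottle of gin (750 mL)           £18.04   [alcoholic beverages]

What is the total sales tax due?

Canvas tote bag £9.27: all other goods → 7.75% → £0.72
Bottle of merlot £23.28: alcoholic beverages → 9.5% → £2.21
Noise-cancelling headphones £276.52: electronics → 9.5% + 3.75% surcharge = 13.25% → £36.64
Bottle of gin (750 mL) £18.04: alcoholic beverages → 9.5% → £1.71
Total tax = £0.72 + £2.21 + £36.64 + £1.71 = £41.28

£41.28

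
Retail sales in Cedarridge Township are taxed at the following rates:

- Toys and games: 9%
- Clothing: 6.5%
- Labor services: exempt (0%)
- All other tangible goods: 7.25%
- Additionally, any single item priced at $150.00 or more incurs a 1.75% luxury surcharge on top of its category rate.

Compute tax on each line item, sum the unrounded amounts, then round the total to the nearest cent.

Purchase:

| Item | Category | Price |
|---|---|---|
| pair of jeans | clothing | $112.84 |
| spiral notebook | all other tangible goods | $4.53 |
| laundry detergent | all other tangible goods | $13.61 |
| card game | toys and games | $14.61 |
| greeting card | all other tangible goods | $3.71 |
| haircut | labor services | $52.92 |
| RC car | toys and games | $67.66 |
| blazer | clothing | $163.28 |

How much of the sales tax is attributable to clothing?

$20.81

Pair of jeans $112.84: clothing → 6.5% → $7.3346
Blazer $163.28: clothing → 6.5% + 1.75% surcharge = 8.25% → $13.4706
Tax on clothing: unrounded sum = $20.8052 → $20.81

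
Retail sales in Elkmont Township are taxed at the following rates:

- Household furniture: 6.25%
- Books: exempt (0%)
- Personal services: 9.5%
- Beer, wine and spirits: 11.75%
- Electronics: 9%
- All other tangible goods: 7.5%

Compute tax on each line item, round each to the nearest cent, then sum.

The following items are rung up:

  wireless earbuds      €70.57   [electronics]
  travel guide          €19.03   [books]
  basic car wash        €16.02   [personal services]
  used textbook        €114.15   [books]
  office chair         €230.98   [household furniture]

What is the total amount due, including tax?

Wireless earbuds €70.57: electronics → 9% → €6.35
Travel guide €19.03: books → 0% → €0.00
Basic car wash €16.02: personal services → 9.5% → €1.52
Used textbook €114.15: books → 0% → €0.00
Office chair €230.98: household furniture → 6.25% → €14.44
Subtotal = €450.75; tax = €22.31; total due = €473.06

€473.06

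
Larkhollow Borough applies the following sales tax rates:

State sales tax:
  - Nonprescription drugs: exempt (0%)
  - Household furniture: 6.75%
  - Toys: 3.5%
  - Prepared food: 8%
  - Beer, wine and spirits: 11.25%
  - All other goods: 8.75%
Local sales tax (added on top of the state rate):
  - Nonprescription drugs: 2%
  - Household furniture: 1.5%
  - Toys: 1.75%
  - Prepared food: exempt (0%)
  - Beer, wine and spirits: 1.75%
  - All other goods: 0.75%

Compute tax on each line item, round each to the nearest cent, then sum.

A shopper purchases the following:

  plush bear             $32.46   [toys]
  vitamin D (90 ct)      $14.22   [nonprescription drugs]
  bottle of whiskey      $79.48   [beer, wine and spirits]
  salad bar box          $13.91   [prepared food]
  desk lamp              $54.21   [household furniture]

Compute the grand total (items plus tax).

$212.17

Plush bear $32.46: toys → 3.5% + 1.75% local = 5.25% → $1.70
Vitamin D (90 ct) $14.22: nonprescription drugs → 0% + 2% local = 2% → $0.28
Bottle of whiskey $79.48: beer, wine and spirits → 11.25% + 1.75% local = 13% → $10.33
Salad bar box $13.91: prepared food → 8% + 0% local = 8% → $1.11
Desk lamp $54.21: household furniture → 6.75% + 1.5% local = 8.25% → $4.47
Subtotal = $194.28; tax = $17.89; total due = $212.17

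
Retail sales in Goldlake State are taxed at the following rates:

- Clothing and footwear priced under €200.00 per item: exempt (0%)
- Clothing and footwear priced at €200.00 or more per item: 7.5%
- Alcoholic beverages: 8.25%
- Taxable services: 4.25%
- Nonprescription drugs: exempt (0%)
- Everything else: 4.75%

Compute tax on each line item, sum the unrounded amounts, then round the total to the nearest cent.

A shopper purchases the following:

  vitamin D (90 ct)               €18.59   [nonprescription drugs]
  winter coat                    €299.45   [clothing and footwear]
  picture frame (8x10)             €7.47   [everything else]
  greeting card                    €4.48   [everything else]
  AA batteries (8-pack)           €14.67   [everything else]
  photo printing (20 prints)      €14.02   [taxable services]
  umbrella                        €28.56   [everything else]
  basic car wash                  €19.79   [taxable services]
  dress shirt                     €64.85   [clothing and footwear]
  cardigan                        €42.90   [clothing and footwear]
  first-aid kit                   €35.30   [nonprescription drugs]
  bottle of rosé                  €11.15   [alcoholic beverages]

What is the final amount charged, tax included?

€588.67

Vitamin D (90 ct) €18.59: nonprescription drugs → 0% → €0.00
Winter coat €299.45: clothing and footwear, €200.00 or more → 7.5% → €22.45875
Picture frame (8x10) €7.47: everything else → 4.75% → €0.354825
Greeting card €4.48: everything else → 4.75% → €0.2128
AA batteries (8-pack) €14.67: everything else → 4.75% → €0.696825
Photo printing (20 prints) €14.02: taxable services → 4.25% → €0.59585
Umbrella €28.56: everything else → 4.75% → €1.3566
Basic car wash €19.79: taxable services → 4.25% → €0.841075
Dress shirt €64.85: clothing and footwear, under €200.00 → 0% → €0.00
Cardigan €42.90: clothing and footwear, under €200.00 → 0% → €0.00
First-aid kit €35.30: nonprescription drugs → 0% → €0.00
Bottle of rosé €11.15: alcoholic beverages → 8.25% → €0.919875
Subtotal = €561.23; unrounded tax = €27.4366 → €27.44; total due = €588.67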